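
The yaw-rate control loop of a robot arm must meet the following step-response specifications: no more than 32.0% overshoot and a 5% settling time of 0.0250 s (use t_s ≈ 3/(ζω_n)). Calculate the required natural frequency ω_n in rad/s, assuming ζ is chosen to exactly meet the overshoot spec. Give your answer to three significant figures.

ω_n ≈ 352 rad/s

Inverting the overshoot relation: ζ = |ln 0.320|/√(π² + ln²0.320) = 0.341.
From t_s ≈ 3/(ζω_n): ω_n = 3/(ζ·t_s) = 3/(0.341·0.0250) = 352 rad/s.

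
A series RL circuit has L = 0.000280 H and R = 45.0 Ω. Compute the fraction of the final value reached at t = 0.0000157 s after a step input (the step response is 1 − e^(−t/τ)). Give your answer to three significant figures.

y/y_∞ ≈ 0.920

τ = L/R = 0.000280/45.0 = 0.00000622 s.
y(t)/y_∞ = 1 − e^(−t/τ) = 1 − e^(−0.0000157/0.00000622) = 1 − e^(−2.52) = 0.920.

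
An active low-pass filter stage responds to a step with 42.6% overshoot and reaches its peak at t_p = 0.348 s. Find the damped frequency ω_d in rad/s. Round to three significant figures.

ω_d ≈ 9.03 rad/s

t_p = π/ω_d, so ω_d = π/0.348 = 9.03 rad/s.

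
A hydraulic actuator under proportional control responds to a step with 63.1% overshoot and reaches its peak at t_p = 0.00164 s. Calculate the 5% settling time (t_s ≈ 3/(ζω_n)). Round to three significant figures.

The overshoot fixes ζ = −ln(OS)/√(π²+ln²(OS)) = 0.145.
t_p = π/ω_d ⇒ ω_d = 1920 rad/s; then ω_n = ω_d/√(1−ζ²) = 1940 rad/s.
t_s ≈ 3/(ζω_n) = 3/(0.145·1940) = 0.0107 s.

t_s ≈ 0.0107 s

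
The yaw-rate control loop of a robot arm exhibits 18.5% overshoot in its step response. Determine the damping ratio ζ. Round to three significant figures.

ζ = −ln(OS)/√(π² + (ln OS)²). With OS = 0.185, ln OS = −1.687 and ζ = 1.687/3.566 = 0.473.

ζ ≈ 0.473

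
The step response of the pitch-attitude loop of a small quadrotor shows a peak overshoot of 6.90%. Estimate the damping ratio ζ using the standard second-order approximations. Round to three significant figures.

ζ ≈ 0.648

ζ = −ln(OS)/√(π² + (ln OS)²). With OS = 0.0690, ln OS = −2.674 and ζ = 2.674/4.125 = 0.648.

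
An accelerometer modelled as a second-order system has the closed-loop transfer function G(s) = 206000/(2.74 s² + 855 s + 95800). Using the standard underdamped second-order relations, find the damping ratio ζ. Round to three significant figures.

Dividing through by 2.74: denominator becomes s² + 312.0 s + 34960.
So ω_n = √34960 = 187 rad/s and ζ = 312.0/(2·187) = 0.834.

ζ ≈ 0.834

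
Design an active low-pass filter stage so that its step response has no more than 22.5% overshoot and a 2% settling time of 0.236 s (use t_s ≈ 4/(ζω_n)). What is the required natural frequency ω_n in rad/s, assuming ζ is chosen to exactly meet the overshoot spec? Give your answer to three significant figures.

ω_n ≈ 39.5 rad/s

Inverting the overshoot relation: ζ = |ln 0.225|/√(π² + ln²0.225) = 0.429.
Then ω_n = 4/(ζ t_s) = 4/(0.429 × 0.236) = 39.5 rad/s.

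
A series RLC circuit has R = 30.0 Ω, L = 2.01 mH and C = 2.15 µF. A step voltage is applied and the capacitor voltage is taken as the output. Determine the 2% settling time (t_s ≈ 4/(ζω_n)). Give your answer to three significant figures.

For a series RLC circuit (capacitor voltage as output), ω_n = 1/√(LC) = 1/√(2.01 mH · 2.15 µF) = 15200 rad/s.
ζ = (R/2)·√(C/L) = (30.0/2)·√(2.15 µF/2.01 mH) = 0.491.
t_s ≈ 4/(ζω_n) = 0.000536 s.

t_s ≈ 0.000536 s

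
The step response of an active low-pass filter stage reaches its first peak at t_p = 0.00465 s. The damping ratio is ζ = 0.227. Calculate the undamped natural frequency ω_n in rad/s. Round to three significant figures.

Peak time t_p = π/ω_d, so ω_d = π/t_p = π/0.00465 = 676 rad/s.
ω_n = ω_d/√(1−ζ²) = 676/√0.948 = 694 rad/s.

ω_n ≈ 694 rad/s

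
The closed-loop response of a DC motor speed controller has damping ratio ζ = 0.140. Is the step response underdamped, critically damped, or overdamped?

Since ζ = 0.140 < 1, the system is underdamped.

underdamped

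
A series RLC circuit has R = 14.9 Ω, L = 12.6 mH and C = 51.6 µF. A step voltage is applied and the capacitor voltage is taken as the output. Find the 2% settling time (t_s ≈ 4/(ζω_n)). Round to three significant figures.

t_s ≈ 0.00677 s

For a series RLC circuit (capacitor voltage as output), ω_n = 1/√(LC) = 1/√(12.6 mH · 51.6 µF) = 1240 rad/s.
ζ = (R/2)·√(C/L) = (14.9/2)·√(51.6 µF/12.6 mH) = 0.477.
t_s ≈ 4/(ζω_n) = 0.00677 s.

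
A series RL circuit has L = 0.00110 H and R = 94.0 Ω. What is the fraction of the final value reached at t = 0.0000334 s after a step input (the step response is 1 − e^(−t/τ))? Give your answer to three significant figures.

τ = L/R = 0.00110/94.0 = 0.0000117 s.
y(t)/y_∞ = 1 − e^(−t/τ) = 1 − e^(−0.0000334/0.0000117) = 1 − e^(−2.85) = 0.942.

y/y_∞ ≈ 0.942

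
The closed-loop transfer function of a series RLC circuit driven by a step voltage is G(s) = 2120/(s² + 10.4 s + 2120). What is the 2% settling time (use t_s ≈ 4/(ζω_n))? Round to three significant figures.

t_s ≈ 0.769 s

Matching coefficients with s² + 2ζω_n s + ω_n² gives ω_n² = 2120 ⇒ ω_n = 46.0 rad/s, and ζ = 10.4/(2ω_n) = 0.113.
t_s ≈ 4/(ζω_n) = 4/(0.113·46.0) = 0.769 s.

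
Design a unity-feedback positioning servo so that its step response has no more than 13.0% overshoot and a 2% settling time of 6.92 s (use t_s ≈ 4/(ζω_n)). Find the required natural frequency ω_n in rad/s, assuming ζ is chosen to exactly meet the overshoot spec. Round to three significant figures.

ω_n ≈ 1.06 rad/s

ζ = −ln(OS)/√(π² + (ln OS)²). With OS = 0.130, ln OS = −2.040 and ζ = 2.040/3.746 = 0.545.
From t_s ≈ 4/(ζω_n): ω_n = 4/(ζ·t_s) = 4/(0.545·6.92) = 1.06 rad/s.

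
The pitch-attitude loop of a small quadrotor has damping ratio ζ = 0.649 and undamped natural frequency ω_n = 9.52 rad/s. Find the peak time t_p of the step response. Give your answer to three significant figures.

The damped frequency is ω_d = ω_n√(1−ζ²) = 9.52·√(1−0.421) = 7.24 rad/s.
Peak time t_p = π/ω_d = π/7.24 = 0.434 s.

t_p ≈ 0.434 s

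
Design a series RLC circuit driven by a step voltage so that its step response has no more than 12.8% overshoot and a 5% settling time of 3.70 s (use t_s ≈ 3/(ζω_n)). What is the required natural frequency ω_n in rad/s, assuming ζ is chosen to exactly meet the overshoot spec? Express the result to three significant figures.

ω_n ≈ 1.48 rad/s

Inverting the overshoot relation: ζ = |ln 0.128|/√(π² + ln²0.128) = 0.548.
From t_s ≈ 3/(ζω_n): ω_n = 3/(ζ·t_s) = 3/(0.548·3.70) = 1.48 rad/s.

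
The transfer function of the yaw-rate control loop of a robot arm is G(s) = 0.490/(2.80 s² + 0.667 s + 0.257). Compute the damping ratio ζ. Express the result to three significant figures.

ζ ≈ 0.393

Dividing through by 2.80: denominator becomes s² + 0.2382 s + 0.09179.
So ω_n = √0.09179 = 0.303 rad/s and ζ = 0.2382/(2·0.303) = 0.393.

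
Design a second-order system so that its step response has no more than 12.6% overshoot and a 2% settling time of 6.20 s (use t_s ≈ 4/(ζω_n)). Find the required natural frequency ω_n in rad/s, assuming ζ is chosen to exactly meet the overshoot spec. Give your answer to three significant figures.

ω_n ≈ 1.17 rad/s

ζ = −ln(OS)/√(π² + (ln OS)²). With OS = 0.126, ln OS = −2.071 and ζ = 2.071/3.763 = 0.550.
From t_s ≈ 4/(ζω_n): ω_n = 4/(ζ·t_s) = 4/(0.550·6.20) = 1.17 rad/s.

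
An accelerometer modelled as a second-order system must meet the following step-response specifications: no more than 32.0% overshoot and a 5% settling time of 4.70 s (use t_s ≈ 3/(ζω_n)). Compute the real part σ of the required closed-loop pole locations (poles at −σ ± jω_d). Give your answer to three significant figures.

σ ≈ 0.638

The settling-time spec alone fixes σ = ζω_n = 3/t_s = 3/4.70 = 0.638.
(Overshoot then fixes ζ = 0.341 and hence ω_d = σ·√(1−ζ²)/ζ = 1.76 rad/s.)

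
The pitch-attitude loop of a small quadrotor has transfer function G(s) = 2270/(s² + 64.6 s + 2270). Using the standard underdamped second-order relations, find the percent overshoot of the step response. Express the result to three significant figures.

%OS ≈ 5.52%

Comparing the denominator to s² + 2ζω_n s + ω_n²: ω_n = √2270 = 47.6 rad/s, and 2ζω_n = 64.6 so ζ = 64.6/(2·47.6) = 0.678.
Overshoot: exp(−π·0.678/√(1−0.678²)) = 0.0552, i.e. 5.52%.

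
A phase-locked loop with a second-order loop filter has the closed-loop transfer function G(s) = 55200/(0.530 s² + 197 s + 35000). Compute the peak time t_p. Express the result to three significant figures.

Dividing through by 0.530: denominator becomes s² + 371.7 s + 66040.
So ω_n = √66040 = 257 rad/s and ζ = 371.7/(2·257) = 0.723.
ω_d = 257·√(1 − 0.723²) = 177 rad/s. t_p = π/ω_d = 0.0177 s.

t_p ≈ 0.0177 s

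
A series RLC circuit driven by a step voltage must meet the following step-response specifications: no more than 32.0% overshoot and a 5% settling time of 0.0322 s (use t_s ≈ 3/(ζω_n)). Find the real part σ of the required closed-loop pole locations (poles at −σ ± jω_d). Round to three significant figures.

σ ≈ 93.2

The settling-time spec alone fixes σ = ζω_n = 3/t_s = 3/0.0322 = 93.2.
(Overshoot then fixes ζ = 0.341 and hence ω_d = σ·√(1−ζ²)/ζ = 257 rad/s.)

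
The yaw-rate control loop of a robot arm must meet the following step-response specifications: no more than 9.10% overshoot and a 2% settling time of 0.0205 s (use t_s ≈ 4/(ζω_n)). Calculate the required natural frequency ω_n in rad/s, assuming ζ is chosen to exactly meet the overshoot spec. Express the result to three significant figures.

ζ = −ln(OS)/√(π² + (ln OS)²). With OS = 0.0910, ln OS = −2.397 and ζ = 2.397/3.952 = 0.607.
From t_s ≈ 4/(ζω_n): ω_n = 4/(ζ·t_s) = 4/(0.607·0.0205) = 322 rad/s.

ω_n ≈ 322 rad/s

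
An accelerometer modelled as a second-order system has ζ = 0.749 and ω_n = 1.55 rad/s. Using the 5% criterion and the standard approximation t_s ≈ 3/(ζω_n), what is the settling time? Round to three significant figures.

t_s ≈ 2.58 s

t_s ≈ 3/(ζω_n) = 3/(0.749 × 1.55) = 2.58 s.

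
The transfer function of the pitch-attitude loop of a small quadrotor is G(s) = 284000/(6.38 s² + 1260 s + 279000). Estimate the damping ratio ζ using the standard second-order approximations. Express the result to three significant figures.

ζ ≈ 0.472

Dividing through by 6.38: denominator becomes s² + 197.5 s + 43730.
So ω_n = √43730 = 209 rad/s and ζ = 197.5/(2·209) = 0.472.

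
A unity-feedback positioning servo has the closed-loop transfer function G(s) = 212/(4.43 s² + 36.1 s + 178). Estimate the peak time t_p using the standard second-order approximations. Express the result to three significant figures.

Dividing through by 4.43: denominator becomes s² + 8.149 s + 40.18.
So ω_n = √40.18 = 6.34 rad/s and ζ = 8.149/(2·6.34) = 0.643.
ω_d = 6.34·√(1 − 0.643²) = 4.86 rad/s. t_p = π/ω_d = 0.647 s.

t_p ≈ 0.647 s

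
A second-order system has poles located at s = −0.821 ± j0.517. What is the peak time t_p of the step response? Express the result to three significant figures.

t_p = π/ω_d with ω_d = 0.517 (the imaginary part), so t_p = 6.08 s.

t_p ≈ 6.08 s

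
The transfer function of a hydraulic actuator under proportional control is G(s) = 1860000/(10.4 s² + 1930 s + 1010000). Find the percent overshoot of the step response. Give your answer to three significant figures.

Dividing through by 10.4: denominator becomes s² + 185.6 s + 97120.
So ω_n = √97120 = 312 rad/s and ζ = 185.6/(2·312) = 0.298.
Overshoot: exp(−π·0.298/√(1−0.298²)) = 0.375, i.e. 37.5%.

%OS ≈ 37.5%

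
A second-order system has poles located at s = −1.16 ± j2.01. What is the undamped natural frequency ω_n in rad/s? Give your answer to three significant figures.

ω_n ≈ 2.32 rad/s

|pole| = ω_n = √(1.16² + 2.01²) = 2.32 rad/s; ζ = cos θ = σ/ω_n = 0.500.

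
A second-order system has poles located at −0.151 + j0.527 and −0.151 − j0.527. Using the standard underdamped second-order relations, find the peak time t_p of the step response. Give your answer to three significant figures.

t_p ≈ 5.96 s

t_p = π/ω_d with ω_d = 0.527 (the imaginary part), so t_p = 5.96 s.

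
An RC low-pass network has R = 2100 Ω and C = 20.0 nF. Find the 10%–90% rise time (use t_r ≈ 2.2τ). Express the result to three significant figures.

t_r ≈ 0.0000924 s

τ = RC = 2100 × 20.0 nF = 0.0000420 s.
t_r ≈ 2.2τ = 0.0000924 s.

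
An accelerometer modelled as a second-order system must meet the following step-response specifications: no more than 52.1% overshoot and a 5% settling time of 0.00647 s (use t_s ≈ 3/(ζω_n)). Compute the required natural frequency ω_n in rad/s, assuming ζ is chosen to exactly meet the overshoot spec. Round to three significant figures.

Inverting the overshoot relation: ζ = |ln 0.521|/√(π² + ln²0.521) = 0.203.
From t_s ≈ 3/(ζω_n): ω_n = 3/(ζ·t_s) = 3/(0.203·0.00647) = 2280 rad/s.

ω_n ≈ 2280 rad/s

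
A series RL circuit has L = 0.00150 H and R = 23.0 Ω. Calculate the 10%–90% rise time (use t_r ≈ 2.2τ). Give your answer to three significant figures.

t_r ≈ 0.000143 s

τ = L/R = 0.00150/23.0 = 0.0000652 s.
t_r ≈ 2.2τ = 0.000143 s.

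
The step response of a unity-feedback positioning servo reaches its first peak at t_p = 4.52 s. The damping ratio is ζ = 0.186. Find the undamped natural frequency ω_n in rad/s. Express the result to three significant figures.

Peak time t_p = π/ω_d, so ω_d = π/t_p = π/4.52 = 0.695 rad/s.
ω_n = ω_d/√(1−ζ²) = 0.695/√0.965 = 0.707 rad/s.

ω_n ≈ 0.707 rad/s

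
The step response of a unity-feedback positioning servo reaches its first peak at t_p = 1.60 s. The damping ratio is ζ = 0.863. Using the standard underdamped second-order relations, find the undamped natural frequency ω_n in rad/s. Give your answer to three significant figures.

ω_n ≈ 3.89 rad/s

Peak time t_p = π/ω_d, so ω_d = π/t_p = π/1.60 = 1.96 rad/s.
ω_n = ω_d/√(1−ζ²) = 1.96/√0.255 = 3.89 rad/s.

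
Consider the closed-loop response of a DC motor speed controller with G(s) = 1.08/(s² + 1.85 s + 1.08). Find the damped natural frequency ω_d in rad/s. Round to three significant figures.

ω_d ≈ 0.474 rad/s

ω_n = √1.08 = 1.04 rad/s; ζ = 1.85/(2·1.04) = 0.890.
ω_d = 1.04·√(1 − 0.890²) = 0.474 rad/s.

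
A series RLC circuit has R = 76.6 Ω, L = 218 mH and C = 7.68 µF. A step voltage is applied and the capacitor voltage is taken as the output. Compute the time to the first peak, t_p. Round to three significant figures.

t_p ≈ 0.00417 s

For a series RLC circuit (capacitor voltage as output), ω_n = 1/√(LC) = 1/√(218 mH · 7.68 µF) = 773 rad/s.
ζ = (R/2)·√(C/L) = (76.6/2)·√(7.68 µF/218 mH) = 0.227.
The damped frequency ω_d = ω_n√(1−ζ²) = 753 rad/s. t_p = π/ω_d = 0.00417 s.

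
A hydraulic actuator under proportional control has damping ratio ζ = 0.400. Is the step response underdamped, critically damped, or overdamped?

underdamped

Since ζ = 0.400 < 1, the system is underdamped.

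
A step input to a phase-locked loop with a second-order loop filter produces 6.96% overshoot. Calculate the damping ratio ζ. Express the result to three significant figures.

ζ = −ln(OS)/√(π² + (ln OS)²). With OS = 0.0696, ln OS = −2.665 and ζ = 2.665/4.120 = 0.647.

ζ ≈ 0.647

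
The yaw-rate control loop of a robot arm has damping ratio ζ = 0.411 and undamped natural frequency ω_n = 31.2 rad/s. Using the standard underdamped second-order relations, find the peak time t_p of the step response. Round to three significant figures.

The damped frequency is ω_d = ω_n√(1−ζ²) = 31.2·√(1−0.169) = 28.4 rad/s.
Peak time t_p = π/ω_d = π/28.4 = 0.110 s.

t_p ≈ 0.110 s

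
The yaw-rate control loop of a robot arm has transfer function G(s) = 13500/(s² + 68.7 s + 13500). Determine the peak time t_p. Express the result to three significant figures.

ω_n = √13500 = 116 rad/s; ζ = 68.7/(2·116) = 0.296.
ω_d = ω_n√(1−ζ²) = 111 rad/s. Then t_p = π/ω_d = 0.0283 s.

t_p ≈ 0.0283 s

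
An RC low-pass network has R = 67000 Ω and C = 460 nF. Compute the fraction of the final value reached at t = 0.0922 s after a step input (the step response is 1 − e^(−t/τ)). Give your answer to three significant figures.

y/y_∞ ≈ 0.950

τ = RC = 67000 × 460 nF = 0.0308 s.
y(t)/y_∞ = 1 − e^(−t/τ) = 1 − e^(−0.0922/0.0308) = 1 − e^(−2.99) = 0.950.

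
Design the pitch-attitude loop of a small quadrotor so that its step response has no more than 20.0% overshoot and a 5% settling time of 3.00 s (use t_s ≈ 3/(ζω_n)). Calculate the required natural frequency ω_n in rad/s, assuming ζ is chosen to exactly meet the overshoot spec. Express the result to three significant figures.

From %OS = 100·exp(−πζ/√(1−ζ²)), invert to get ζ = −ln(OS)/√(π² + ln²(OS)) with OS = 0.200.
−ln 0.200 = 1.609, so ζ = 1.609/√(π² + 2.590) = 0.456.
From t_s ≈ 3/(ζω_n): ω_n = 3/(ζ·t_s) = 3/(0.456·3.00) = 2.19 rad/s.

ω_n ≈ 2.19 rad/s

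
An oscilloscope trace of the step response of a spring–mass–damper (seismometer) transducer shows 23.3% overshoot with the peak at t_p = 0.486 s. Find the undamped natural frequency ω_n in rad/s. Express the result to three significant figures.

From the overshoot, ζ = −ln(OS)/√(π²+ln²(OS)) = 0.421.
t_p = π/ω_d ⇒ ω_d = 6.46 rad/s; then ω_n = ω_d/√(1−ζ²) = 7.13 rad/s.

ω_n ≈ 7.13 rad/s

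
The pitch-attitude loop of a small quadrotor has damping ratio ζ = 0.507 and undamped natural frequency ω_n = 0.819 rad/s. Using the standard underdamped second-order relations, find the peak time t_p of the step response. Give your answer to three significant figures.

The damped frequency is ω_d = ω_n√(1−ζ²) = 0.819·√(1−0.257) = 0.706 rad/s.
Peak time t_p = π/ω_d = π/0.706 = 4.45 s.

t_p ≈ 4.45 s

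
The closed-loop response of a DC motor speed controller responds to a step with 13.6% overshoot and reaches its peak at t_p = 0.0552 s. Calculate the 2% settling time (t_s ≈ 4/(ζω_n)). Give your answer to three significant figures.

ζ from %OS: ζ = |ln 0.136|/√(π²+ln²0.136) = 0.536.
From t_p = π/ω_d, ω_d = π/0.0552 = 56.9 rad/s, so ω_n = ω_d/√(1−ζ²) = 67.4 rad/s.
t_s ≈ 4/(ζω_n) = 4/(0.536·67.4) = 0.111 s.

t_s ≈ 0.111 s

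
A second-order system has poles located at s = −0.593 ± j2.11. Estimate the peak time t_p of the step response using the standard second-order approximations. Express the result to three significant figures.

t_p ≈ 1.49 s

t_p = π/ω_d with ω_d = 2.11 (the imaginary part), so t_p = 1.49 s.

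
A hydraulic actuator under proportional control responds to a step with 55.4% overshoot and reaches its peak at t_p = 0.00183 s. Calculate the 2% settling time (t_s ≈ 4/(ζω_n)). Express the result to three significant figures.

t_s ≈ 0.0124 s

ζ from %OS: ζ = |ln 0.554|/√(π²+ln²0.554) = 0.185.
From t_p = π/ω_d, ω_d = π/0.00183 = 1720 rad/s, so ω_n = ω_d/√(1−ζ²) = 1750 rad/s.
t_s ≈ 4/(ζω_n) = 4/(0.185·1750) = 0.0124 s.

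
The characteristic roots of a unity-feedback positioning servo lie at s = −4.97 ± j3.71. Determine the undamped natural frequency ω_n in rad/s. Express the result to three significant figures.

ω_n ≈ 6.20 rad/s

With σ = 4.97, ω_d = 3.71: ω_n = √(σ²+ω_d²) = 6.20 rad/s, ζ = σ/ω_n = 0.801.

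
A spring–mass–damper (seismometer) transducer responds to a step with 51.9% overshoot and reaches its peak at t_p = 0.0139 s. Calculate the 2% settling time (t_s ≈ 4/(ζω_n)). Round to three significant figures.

The overshoot fixes ζ = −ln(OS)/√(π²+ln²(OS)) = 0.204.
t_p = π/ω_d ⇒ ω_d = 226 rad/s; then ω_n = ω_d/√(1−ζ²) = 231 rad/s.
t_s ≈ 4/(ζω_n) = 4/(0.204·231) = 0.0848 s.

t_s ≈ 0.0848 s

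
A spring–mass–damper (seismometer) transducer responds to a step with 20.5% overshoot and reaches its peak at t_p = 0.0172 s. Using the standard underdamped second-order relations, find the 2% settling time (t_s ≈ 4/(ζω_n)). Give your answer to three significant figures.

t_s ≈ 0.0434 s

From the overshoot, ζ = −ln(OS)/√(π²+ln²(OS)) = 0.450.
t_p = π/ω_d ⇒ ω_d = 183 rad/s; then ω_n = ω_d/√(1−ζ²) = 205 rad/s.
t_s ≈ 4/(ζω_n) = 4/(0.450·205) = 0.0434 s.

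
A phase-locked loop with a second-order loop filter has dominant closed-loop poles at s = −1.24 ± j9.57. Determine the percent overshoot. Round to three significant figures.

With σ = 1.24, ω_d = 9.57: ω_n = √(σ²+ω_d²) = 9.65 rad/s, ζ = σ/ω_n = 0.128.
%OS = 100·exp(−πζ/√(1−ζ²)) = 66.6%.

%OS ≈ 66.6%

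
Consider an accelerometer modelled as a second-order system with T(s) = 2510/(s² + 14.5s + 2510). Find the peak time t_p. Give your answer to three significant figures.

ω_n = √2510 = 50.1 rad/s; ζ = 14.5/(2·50.1) = 0.145.
ω_d = ω_n√(1−ζ²) = 49.6 rad/s. Then t_p = π/ω_d = 0.0634 s.

t_p ≈ 0.0634 s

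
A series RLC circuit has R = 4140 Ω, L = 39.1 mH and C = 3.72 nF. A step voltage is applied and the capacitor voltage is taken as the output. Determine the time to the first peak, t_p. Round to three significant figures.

t_p ≈ 0.0000492 s

For a series RLC circuit (capacitor voltage as output), ω_n = 1/√(LC) = 1/√(39.1 mH · 3.72 nF) = 82900 rad/s.
ζ = (R/2)·√(C/L) = (4140/2)·√(3.72 nF/39.1 mH) = 0.638.
ω_d = ω_n√(1−ζ²) = 63800 rad/s. t_p = π/ω_d = 0.0000492 s.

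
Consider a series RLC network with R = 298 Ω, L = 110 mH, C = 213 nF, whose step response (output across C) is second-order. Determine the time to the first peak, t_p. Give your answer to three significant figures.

t_p ≈ 0.000492 s

For a series RLC circuit (capacitor voltage as output), ω_n = 1/√(LC) = 1/√(110 mH · 213 nF) = 6530 rad/s.
ζ = (R/2)·√(C/L) = (298/2)·√(213 nF/110 mH) = 0.207.
ω_d = 6530·√(1 − 0.207²) = 6390 rad/s. t_p = π/ω_d = 0.000492 s.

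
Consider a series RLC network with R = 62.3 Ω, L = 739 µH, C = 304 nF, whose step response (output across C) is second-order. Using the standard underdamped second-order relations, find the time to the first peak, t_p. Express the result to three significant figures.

For a series RLC circuit (capacitor voltage as output), ω_n = 1/√(LC) = 1/√(739 µH · 304 nF) = 66700 rad/s.
ζ = (R/2)·√(C/L) = (62.3/2)·√(304 nF/739 µH) = 0.632.
The damped frequency ω_d = ω_n√(1−ζ²) = 51700 rad/s. t_p = π/ω_d = 0.0000607 s.

t_p ≈ 0.0000607 s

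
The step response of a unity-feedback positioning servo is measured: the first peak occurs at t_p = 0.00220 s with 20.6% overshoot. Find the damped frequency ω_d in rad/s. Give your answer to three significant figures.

t_p = π/ω_d, so ω_d = π/0.00220 = 1430 rad/s.

ω_d ≈ 1430 rad/s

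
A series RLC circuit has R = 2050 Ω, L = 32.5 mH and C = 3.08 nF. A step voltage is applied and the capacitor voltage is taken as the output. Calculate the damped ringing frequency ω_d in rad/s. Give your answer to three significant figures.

For a series RLC circuit (capacitor voltage as output), ω_n = 1/√(LC) = 1/√(32.5 mH · 3.08 nF) = 100000 rad/s.
ζ = (R/2)·√(C/L) = (2050/2)·√(3.08 nF/32.5 mH) = 0.316.
ω_d = ω_n√(1−ζ²) = 94800 rad/s.

ω_d ≈ 94800 rad/s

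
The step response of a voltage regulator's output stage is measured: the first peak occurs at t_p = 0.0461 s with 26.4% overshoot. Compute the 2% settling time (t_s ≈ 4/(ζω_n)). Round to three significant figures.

t_s ≈ 0.138 s

ζ from %OS: ζ = |ln 0.264|/√(π²+ln²0.264) = 0.390.
From t_p = π/ω_d, ω_d = π/0.0461 = 68.1 rad/s, so ω_n = ω_d/√(1−ζ²) = 74.0 rad/s.
t_s ≈ 4/(ζω_n) = 4/(0.390·74.0) = 0.138 s.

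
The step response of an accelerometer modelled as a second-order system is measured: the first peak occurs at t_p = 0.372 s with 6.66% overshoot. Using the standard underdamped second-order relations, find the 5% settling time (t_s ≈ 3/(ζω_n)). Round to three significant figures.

The overshoot fixes ζ = −ln(OS)/√(π²+ln²(OS)) = 0.653.
t_p = π/ω_d ⇒ ω_d = 8.45 rad/s; then ω_n = ω_d/√(1−ζ²) = 11.2 rad/s.
t_s ≈ 3/(ζω_n) = 3/(0.653·11.2) = 0.412 s.

t_s ≈ 0.412 s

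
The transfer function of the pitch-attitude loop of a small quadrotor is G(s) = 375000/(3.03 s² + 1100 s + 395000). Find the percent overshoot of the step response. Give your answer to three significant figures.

Dividing through by 3.03: denominator becomes s² + 363.0 s + 130400.
So ω_n = √130400 = 361 rad/s and ζ = 363.0/(2·361) = 0.503.
%OS = 100 e^{−πζ/√(1−ζ²)} with ζ = 0.503 gives 16.1%.

%OS ≈ 16.1%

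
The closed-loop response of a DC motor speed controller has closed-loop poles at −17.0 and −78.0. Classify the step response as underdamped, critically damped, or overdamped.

Since the poles are distinct, negative and real, the response is overdamped.

overdamped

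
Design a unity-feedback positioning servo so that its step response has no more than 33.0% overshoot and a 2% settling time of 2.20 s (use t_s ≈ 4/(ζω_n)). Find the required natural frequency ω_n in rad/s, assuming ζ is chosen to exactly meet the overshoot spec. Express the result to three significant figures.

ω_n ≈ 5.46 rad/s

Inverting the overshoot relation: ζ = |ln 0.330|/√(π² + ln²0.330) = 0.333.
From t_s ≈ 4/(ζω_n): ω_n = 4/(ζ·t_s) = 4/(0.333·2.20) = 5.46 rad/s.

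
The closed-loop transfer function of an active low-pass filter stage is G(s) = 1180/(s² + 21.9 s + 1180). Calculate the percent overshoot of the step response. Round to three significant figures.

ω_n = √1180 = 34.4 rad/s; ζ = 21.9/(2·34.4) = 0.319.
%OS = 100 e^{−πζ/√(1−ζ²)} with ζ = 0.319 gives 34.8%.

%OS ≈ 34.8%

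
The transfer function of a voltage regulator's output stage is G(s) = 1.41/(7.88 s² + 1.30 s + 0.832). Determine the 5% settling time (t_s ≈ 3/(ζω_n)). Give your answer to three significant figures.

Dividing through by 7.88: denominator becomes s² + 0.1650 s + 0.1056.
So ω_n = √0.1056 = 0.325 rad/s and ζ = 0.1650/(2·0.325) = 0.254.
t_s ≈ 3/(ζω_n) = 36.4 s.

t_s ≈ 36.4 s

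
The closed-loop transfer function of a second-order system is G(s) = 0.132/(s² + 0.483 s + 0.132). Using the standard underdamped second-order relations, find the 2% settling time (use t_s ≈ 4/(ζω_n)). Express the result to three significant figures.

t_s ≈ 16.6 s

ω_n = √0.132 = 0.363 rad/s; ζ = 0.483/(2·0.363) = 0.665.
t_s ≈ 4/(ζω_n) = 4/(0.665·0.363) = 16.6 s.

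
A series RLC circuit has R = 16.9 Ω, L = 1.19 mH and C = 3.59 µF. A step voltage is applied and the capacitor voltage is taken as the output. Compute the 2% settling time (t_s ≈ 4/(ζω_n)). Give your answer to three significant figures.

t_s ≈ 0.000563 s

For a series RLC circuit (capacitor voltage as output), ω_n = 1/√(LC) = 1/√(1.19 mH · 3.59 µF) = 15300 rad/s.
ζ = (R/2)·√(C/L) = (16.9/2)·√(3.59 µF/1.19 mH) = 0.464.
t_s ≈ 4/(ζω_n) = 0.000563 s.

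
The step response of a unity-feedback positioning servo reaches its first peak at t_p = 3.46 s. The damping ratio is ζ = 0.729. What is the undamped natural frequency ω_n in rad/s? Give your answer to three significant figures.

ω_n ≈ 1.33 rad/s

Peak time t_p = π/ω_d, so ω_d = π/t_p = π/3.46 = 0.908 rad/s.
ω_n = ω_d/√(1−ζ²) = 0.908/√0.469 = 1.33 rad/s.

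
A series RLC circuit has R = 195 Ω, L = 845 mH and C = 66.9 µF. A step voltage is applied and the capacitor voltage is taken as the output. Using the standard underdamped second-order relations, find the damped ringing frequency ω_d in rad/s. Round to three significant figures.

ω_d ≈ 66.2 rad/s

For a series RLC circuit (capacitor voltage as output), ω_n = 1/√(LC) = 1/√(845 mH · 66.9 µF) = 133 rad/s.
ζ = (R/2)·√(C/L) = (195/2)·√(66.9 µF/845 mH) = 0.868.
ω_d = 133·√(1 − 0.868²) = 66.2 rad/s.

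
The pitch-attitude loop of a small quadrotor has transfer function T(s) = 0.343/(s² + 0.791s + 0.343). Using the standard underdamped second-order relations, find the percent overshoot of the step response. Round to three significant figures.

%OS ≈ 5.63%

Comparing the denominator to s² + 2ζω_n s + ω_n²: ω_n = √0.343 = 0.586 rad/s, and 2ζω_n = 0.791 so ζ = 0.791/(2·0.586) = 0.675.
Overshoot: exp(−π·0.675/√(1−0.675²)) = 0.0563, i.e. 5.63%.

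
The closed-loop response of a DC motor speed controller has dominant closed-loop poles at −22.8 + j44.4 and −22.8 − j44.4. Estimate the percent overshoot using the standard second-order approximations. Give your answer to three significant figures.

%OS ≈ 19.9%

|pole| = ω_n = √(22.8² + 44.4²) = 49.9 rad/s; ζ = cos θ = σ/ω_n = 0.457.
%OS = 100·exp(−πζ/√(1−ζ²)) = 19.9%.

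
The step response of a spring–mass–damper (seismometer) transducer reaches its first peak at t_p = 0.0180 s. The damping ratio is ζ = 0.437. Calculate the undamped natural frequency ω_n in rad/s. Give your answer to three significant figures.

ω_n ≈ 194 rad/s

Peak time t_p = π/ω_d, so ω_d = π/t_p = π/0.0180 = 175 rad/s.
ω_n = ω_d/√(1−ζ²) = 175/√0.809 = 194 rad/s.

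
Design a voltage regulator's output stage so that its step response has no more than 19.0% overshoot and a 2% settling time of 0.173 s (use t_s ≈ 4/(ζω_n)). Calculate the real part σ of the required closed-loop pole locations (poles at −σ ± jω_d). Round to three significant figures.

The settling-time spec alone fixes σ = ζω_n = 4/t_s = 4/0.173 = 23.1.
(Overshoot then fixes ζ = 0.467 and hence ω_d = σ·√(1−ζ²)/ζ = 43.7 rad/s.)

σ ≈ 23.1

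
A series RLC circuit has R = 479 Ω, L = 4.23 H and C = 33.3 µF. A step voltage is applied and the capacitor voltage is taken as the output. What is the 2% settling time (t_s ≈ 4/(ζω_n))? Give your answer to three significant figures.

t_s ≈ 0.0706 s

For a series RLC circuit (capacitor voltage as output), ω_n = 1/√(LC) = 1/√(4.23 H · 33.3 µF) = 84.3 rad/s.
ζ = (R/2)·√(C/L) = (479/2)·√(33.3 µF/4.23 H) = 0.672.
t_s ≈ 4/(ζω_n) = 0.0706 s.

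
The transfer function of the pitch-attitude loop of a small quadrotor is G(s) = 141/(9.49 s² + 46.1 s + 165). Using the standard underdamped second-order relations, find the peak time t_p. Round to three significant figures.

t_p ≈ 0.927 s

Dividing through by 9.49: denominator becomes s² + 4.858 s + 17.39.
So ω_n = √17.39 = 4.17 rad/s and ζ = 4.858/(2·4.17) = 0.582.
The damped frequency ω_d = ω_n√(1−ζ²) = 3.39 rad/s. t_p = π/ω_d = 0.927 s.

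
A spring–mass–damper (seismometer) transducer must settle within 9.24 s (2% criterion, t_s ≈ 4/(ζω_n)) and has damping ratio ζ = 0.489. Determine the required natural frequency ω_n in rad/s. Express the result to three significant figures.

Rearranging t_s ≈ 4/(ζω_n) gives ω_n = 4/(ζ·t_s) = 4/(0.489 × 9.24) = 0.885 rad/s.

ω_n ≈ 0.885 rad/s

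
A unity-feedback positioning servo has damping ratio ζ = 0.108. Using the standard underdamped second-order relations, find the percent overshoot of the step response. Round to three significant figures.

For an underdamped second-order system, %OS = 100·exp(−πζ/√(1−ζ²)).
πζ/√(1−ζ²) = π·0.108/√(1−0.0117) = 0.3413, so %OS = 100·e^(−0.3413) = 71.1%.

%OS ≈ 71.1%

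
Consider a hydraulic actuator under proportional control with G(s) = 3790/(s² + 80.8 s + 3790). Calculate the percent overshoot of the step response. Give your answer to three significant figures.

%OS ≈ 6.51%

ω_n = √3790 = 61.6 rad/s; ζ = 80.8/(2·61.6) = 0.656.
Overshoot: exp(−π·0.656/√(1−0.656²)) = 0.0651, i.e. 6.51%.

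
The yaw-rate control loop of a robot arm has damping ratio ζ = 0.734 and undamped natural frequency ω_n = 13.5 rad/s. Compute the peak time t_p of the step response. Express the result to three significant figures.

t_p ≈ 0.343 s

The damped frequency is ω_d = ω_n√(1−ζ²) = 13.5·√(1−0.539) = 9.17 rad/s.
Peak time t_p = π/ω_d = π/9.17 = 0.343 s.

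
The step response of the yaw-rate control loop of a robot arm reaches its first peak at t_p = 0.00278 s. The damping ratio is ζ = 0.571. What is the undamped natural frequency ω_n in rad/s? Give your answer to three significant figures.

ω_n ≈ 1380 rad/s

Peak time t_p = π/ω_d, so ω_d = π/t_p = π/0.00278 = 1130 rad/s.
ω_n = ω_d/√(1−ζ²) = 1130/√0.674 = 1380 rad/s.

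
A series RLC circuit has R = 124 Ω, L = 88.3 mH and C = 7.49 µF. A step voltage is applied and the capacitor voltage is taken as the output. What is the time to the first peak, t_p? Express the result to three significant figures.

t_p ≈ 0.00311 s

For a series RLC circuit (capacitor voltage as output), ω_n = 1/√(LC) = 1/√(88.3 mH · 7.49 µF) = 1230 rad/s.
ζ = (R/2)·√(C/L) = (124/2)·√(7.49 µF/88.3 mH) = 0.571.
The damped frequency ω_d = ω_n√(1−ζ²) = 1010 rad/s. t_p = π/ω_d = 0.00311 s.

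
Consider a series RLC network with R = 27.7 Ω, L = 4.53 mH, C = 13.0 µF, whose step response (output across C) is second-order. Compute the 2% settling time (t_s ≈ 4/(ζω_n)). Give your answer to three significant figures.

For a series RLC circuit (capacitor voltage as output), ω_n = 1/√(LC) = 1/√(4.53 mH · 13.0 µF) = 4120 rad/s.
ζ = (R/2)·√(C/L) = (27.7/2)·√(13.0 µF/4.53 mH) = 0.742.
t_s ≈ 4/(ζω_n) = 0.00131 s.

t_s ≈ 0.00131 s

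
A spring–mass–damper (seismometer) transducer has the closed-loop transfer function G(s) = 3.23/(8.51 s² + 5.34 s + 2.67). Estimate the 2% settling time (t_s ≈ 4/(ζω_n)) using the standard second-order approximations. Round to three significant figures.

Dividing through by 8.51: denominator becomes s² + 0.6275 s + 0.3137.
So ω_n = √0.3137 = 0.560 rad/s and ζ = 0.6275/(2·0.560) = 0.560.
t_s ≈ 4/(ζω_n) = 12.7 s.

t_s ≈ 12.7 s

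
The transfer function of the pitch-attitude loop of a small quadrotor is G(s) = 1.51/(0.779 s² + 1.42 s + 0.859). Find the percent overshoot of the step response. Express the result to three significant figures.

Dividing through by 0.779: denominator becomes s² + 1.823 s + 1.103.
So ω_n = √1.103 = 1.05 rad/s and ζ = 1.823/(2·1.05) = 0.868.
%OS = 100 e^{−πζ/√(1−ζ²)} with ζ = 0.868 gives 0.413%.

%OS ≈ 0.413%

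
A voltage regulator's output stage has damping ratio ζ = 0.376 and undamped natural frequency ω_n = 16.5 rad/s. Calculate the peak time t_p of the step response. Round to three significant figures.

t_p ≈ 0.205 s

The damped frequency is ω_d = ω_n√(1−ζ²) = 16.5·√(1−0.141) = 15.3 rad/s.
Peak time t_p = π/ω_d = π/15.3 = 0.205 s.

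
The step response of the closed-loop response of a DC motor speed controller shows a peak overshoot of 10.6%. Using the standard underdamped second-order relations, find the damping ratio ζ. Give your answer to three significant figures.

ζ = −ln(OS)/√(π² + (ln OS)²). With OS = 0.106, ln OS = −2.244 and ζ = 2.244/3.861 = 0.581.

ζ ≈ 0.581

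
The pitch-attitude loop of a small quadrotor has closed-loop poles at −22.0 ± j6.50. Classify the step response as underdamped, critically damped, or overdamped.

Since the poles form a complex-conjugate pair with nonzero imaginary part, the response is underdamped.

underdamped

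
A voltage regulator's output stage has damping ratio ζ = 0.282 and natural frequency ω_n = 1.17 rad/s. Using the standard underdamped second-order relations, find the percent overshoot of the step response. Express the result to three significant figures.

%OS ≈ 39.7%

For an underdamped second-order system, %OS = 100·exp(−πζ/√(1−ζ²)).
πζ/√(1−ζ²) = π·0.282/√(1−0.0795) = 0.9234, so %OS = 100·e^(−0.9234) = 39.7%.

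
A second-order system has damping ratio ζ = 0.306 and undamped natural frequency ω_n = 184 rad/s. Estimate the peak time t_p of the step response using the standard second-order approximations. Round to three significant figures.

t_p ≈ 0.0179 s

The damped frequency is ω_d = ω_n√(1−ζ²) = 184·√(1−0.0936) = 175 rad/s.
Peak time t_p = π/ω_d = π/175 = 0.0179 s.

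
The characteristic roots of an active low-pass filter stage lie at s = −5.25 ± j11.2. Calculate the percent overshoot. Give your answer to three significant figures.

With σ = 5.25, ω_d = 11.2: ω_n = √(σ²+ω_d²) = 12.4 rad/s, ζ = σ/ω_n = 0.424.
%OS = 100 e^{−πζ/√(1−ζ²)} with ζ = 0.424 gives 22.9%.

%OS ≈ 22.9%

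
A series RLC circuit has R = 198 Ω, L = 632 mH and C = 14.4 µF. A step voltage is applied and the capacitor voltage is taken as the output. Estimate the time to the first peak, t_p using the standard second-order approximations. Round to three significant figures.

t_p ≈ 0.0108 s

For a series RLC circuit (capacitor voltage as output), ω_n = 1/√(LC) = 1/√(632 mH · 14.4 µF) = 331 rad/s.
ζ = (R/2)·√(C/L) = (198/2)·√(14.4 µF/632 mH) = 0.473.
ω_d = 331·√(1 − 0.473²) = 292 rad/s. t_p = π/ω_d = 0.0108 s.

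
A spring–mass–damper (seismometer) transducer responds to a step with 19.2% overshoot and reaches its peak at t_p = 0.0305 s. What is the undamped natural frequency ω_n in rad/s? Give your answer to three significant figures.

ω_n ≈ 116 rad/s

The overshoot fixes ζ = −ln(OS)/√(π²+ln²(OS)) = 0.465.
t_p = π/ω_d ⇒ ω_d = 103 rad/s; then ω_n = ω_d/√(1−ζ²) = 116 rad/s.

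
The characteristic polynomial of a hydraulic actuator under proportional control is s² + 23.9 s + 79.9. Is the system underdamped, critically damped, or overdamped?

overdamped

a² − 4b = 250 > 0 (two distinct real roots); the system is overdamped.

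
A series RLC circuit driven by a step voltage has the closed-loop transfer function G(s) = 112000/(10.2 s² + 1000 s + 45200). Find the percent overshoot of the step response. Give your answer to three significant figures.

%OS ≈ 3.27%

Dividing through by 10.2: denominator becomes s² + 98.04 s + 4431.
So ω_n = √4431 = 66.6 rad/s and ζ = 98.04/(2·66.6) = 0.736.
%OS = 100·exp(−πζ/√(1−ζ²)) = 3.27%.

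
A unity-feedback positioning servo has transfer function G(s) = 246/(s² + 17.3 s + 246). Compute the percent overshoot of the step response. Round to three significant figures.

%OS ≈ 12.5%

Comparing the denominator to s² + 2ζω_n s + ω_n²: ω_n = √246 = 15.7 rad/s, and 2ζω_n = 17.3 so ζ = 17.3/(2·15.7) = 0.552.
%OS = 100 e^{−πζ/√(1−ζ²)} with ζ = 0.552 gives 12.5%.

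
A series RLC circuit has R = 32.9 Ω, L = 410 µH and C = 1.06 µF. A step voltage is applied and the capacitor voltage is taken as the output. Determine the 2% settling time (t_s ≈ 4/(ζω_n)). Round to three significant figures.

t_s ≈ 0.0000997 s

For a series RLC circuit (capacitor voltage as output), ω_n = 1/√(LC) = 1/√(410 µH · 1.06 µF) = 48000 rad/s.
ζ = (R/2)·√(C/L) = (32.9/2)·√(1.06 µF/410 µH) = 0.836.
t_s ≈ 4/(ζω_n) = 0.0000997 s.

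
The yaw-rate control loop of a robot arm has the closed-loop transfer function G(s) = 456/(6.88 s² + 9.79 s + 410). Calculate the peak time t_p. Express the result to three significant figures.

t_p ≈ 0.409 s

Dividing through by 6.88: denominator becomes s² + 1.423 s + 59.59.
So ω_n = √59.59 = 7.72 rad/s and ζ = 1.423/(2·7.72) = 0.0922.
ω_d = ω_n√(1−ζ²) = 7.69 rad/s. t_p = π/ω_d = 0.409 s.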